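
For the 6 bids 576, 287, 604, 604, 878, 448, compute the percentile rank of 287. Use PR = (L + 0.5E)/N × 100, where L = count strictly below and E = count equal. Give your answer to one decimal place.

N = 6.
Strictly below 287: 0. Equal to 287: 1.
PR = (0 + 0.5·1)/6 × 100 = 8.3

8.3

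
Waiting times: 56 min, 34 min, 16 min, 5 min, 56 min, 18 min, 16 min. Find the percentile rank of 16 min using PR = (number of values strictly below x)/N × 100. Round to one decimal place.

14.3

N = 7.
Strictly below 16: 1. Equal to 16: 2.
PR = 1/7 × 100 = 14.3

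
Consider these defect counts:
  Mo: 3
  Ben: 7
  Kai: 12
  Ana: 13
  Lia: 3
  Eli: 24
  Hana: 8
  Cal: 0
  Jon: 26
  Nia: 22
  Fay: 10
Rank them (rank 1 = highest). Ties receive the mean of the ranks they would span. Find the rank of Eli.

Sorted (descending): 26, 24, 22, 13, 12, 10, 8, 7, 3, 3, 0
The 2 values of 3 occupy positions 9–10 → average rank (9+10)/2 = 9.5.
Eli has value 24 → rank 2.

2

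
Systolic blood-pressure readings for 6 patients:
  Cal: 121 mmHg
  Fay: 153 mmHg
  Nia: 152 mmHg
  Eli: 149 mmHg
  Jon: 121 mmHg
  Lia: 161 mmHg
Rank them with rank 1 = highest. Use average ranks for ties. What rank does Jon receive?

5.5

Sorted (descending): 161, 153, 152, 149, 121, 121
The 2 values of 121 occupy positions 5–6 → average rank (5+6)/2 = 5.5.
Jon has value 121 mmHg → rank 5.5.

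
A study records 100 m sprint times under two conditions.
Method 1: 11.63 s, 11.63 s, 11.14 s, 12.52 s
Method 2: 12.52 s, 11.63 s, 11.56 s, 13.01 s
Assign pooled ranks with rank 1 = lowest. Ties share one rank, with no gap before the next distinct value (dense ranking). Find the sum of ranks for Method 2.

14

Sorted (ascending): 11.14, 11.56, 11.63, 11.63, 11.63, 12.52, 12.52, 13.01
The 3 values of 11.63 share dense rank 3.
The 2 values of 12.52 share dense rank 4.
Remaining distinct values take the next consecutive integers.
Method 2 values → pooled ranks: 12.52→4, 11.63→3, 11.56→2, 13.01→5
Rank sum = 4 + 3 + 2 + 5 = 14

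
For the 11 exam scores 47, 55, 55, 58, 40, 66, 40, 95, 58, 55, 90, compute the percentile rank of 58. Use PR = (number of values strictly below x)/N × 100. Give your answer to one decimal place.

N = 11.
Strictly below 58: 6. Equal to 58: 2.
PR = 6/11 × 100 = 54.5

54.5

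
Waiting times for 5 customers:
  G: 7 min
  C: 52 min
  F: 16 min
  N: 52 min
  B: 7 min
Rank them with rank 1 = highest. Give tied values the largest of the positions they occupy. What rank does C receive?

2

Sorted (descending): 52, 52, 16, 7, 7
The 2 values of 52 occupy positions 1–2 → each gets rank 2.
The 2 values of 7 occupy positions 4–5 → each gets rank 5.
C has value 52 min → rank 2.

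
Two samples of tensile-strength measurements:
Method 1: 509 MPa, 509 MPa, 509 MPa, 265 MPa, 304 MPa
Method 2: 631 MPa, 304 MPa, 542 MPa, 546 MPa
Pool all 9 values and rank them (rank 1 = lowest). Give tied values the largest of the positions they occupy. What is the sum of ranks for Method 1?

22

Sorted (ascending): 265, 304, 304, 509, 509, 509, 542, 546, 631
The 2 values of 304 occupy positions 2–3 → each gets rank 3.
The 3 values of 509 occupy positions 4–6 → each gets rank 6.
Method 1 values → pooled ranks: 509→6, 509→6, 509→6, 265→1, 304→3
Rank sum = 6 + 6 + 6 + 1 + 3 = 22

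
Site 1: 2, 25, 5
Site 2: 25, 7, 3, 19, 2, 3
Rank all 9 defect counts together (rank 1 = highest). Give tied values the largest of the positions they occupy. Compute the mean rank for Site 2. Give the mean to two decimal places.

Sorted (descending): 25, 25, 19, 7, 5, 3, 3, 2, 2
The 2 values of 25 occupy positions 1–2 → each gets rank 2.
The 2 values of 3 occupy positions 6–7 → each gets rank 7.
The 2 values of 2 occupy positions 8–9 → each gets rank 9.
Site 2 values → pooled ranks: 25→2, 7→4, 3→7, 19→3, 2→9, 3→7
Mean rank = (2 + 4 + 7 + 3 + 9 + 7) / 6 = 5.33

5.33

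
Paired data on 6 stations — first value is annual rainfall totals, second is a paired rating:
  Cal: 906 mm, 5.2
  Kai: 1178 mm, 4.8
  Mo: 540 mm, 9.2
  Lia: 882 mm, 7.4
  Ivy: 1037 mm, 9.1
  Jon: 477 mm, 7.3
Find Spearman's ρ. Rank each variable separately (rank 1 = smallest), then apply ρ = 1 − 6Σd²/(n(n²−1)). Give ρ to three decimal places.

-0.429

Ranks of variable 1: 4, 6, 2, 3, 5, 1
Ranks of variable 2: 2, 1, 6, 4, 5, 3
d = r₁ − r₂: 2, 5, -4, -1, 0, -2
d²: 4, 25, 16, 1, 0, 4; Σd² = 50
ρ = 1 − 6·50/(6·35) = 1 − 300/210 = -0.429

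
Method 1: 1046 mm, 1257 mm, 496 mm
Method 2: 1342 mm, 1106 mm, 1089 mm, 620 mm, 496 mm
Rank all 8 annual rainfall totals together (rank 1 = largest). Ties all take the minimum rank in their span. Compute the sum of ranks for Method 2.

21

Sorted (descending): 1342, 1257, 1106, 1089, 1046, 620, 496, 496
The 2 values of 496 occupy positions 7–8 → each gets rank 7.
Method 2 values → pooled ranks: 1342→1, 1106→3, 1089→4, 620→6, 496→7
Rank sum = 1 + 3 + 4 + 6 + 7 = 21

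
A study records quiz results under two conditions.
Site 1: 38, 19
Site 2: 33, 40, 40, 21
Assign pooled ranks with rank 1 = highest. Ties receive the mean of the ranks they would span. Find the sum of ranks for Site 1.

9

Sorted (descending): 40, 40, 38, 33, 21, 19
The 2 values of 40 occupy positions 1–2 → average rank (1+2)/2 = 1.5.
Site 1 values → pooled ranks: 38→3, 19→6
Rank sum = 3 + 6 = 9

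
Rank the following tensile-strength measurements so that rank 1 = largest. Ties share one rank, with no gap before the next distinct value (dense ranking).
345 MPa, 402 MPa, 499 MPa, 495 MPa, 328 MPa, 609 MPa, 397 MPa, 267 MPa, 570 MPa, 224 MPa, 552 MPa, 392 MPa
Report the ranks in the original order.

9, 6, 4, 5, 10, 1, 7, 11, 2, 12, 3, 8

Sorted (descending): 609, 570, 552, 499, 495, 402, 397, 392, 345, 328, 267, 224
No ties — each value takes its position as its rank.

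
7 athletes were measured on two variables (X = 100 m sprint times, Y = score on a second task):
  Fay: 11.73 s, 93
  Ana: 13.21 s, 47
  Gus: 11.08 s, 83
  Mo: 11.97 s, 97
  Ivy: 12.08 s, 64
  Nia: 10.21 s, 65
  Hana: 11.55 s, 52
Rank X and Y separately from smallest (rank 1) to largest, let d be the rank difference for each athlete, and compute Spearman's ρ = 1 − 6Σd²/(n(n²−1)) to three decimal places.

Ranks of variable 1: 4, 7, 2, 5, 6, 1, 3
Ranks of variable 2: 6, 1, 5, 7, 3, 4, 2
d = r₁ − r₂: -2, 6, -3, -2, 3, -3, 1
d²: 4, 36, 9, 4, 9, 9, 1; Σd² = 72
ρ = 1 − 6·72/(7·48) = 1 − 432/336 = -0.286

-0.286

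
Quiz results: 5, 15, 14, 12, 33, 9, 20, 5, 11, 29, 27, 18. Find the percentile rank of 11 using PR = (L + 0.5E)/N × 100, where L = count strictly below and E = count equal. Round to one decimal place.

N = 12.
Strictly below 11: 3. Equal to 11: 1.
PR = (3 + 0.5·1)/12 × 100 = 29.2

29.2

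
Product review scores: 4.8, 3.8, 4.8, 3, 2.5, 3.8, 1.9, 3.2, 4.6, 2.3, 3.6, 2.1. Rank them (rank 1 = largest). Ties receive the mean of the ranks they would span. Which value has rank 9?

2.5

Sorted (descending): 4.8, 4.8, 4.6, 3.8, 3.8, 3.6, 3.2, 3, 2.5, 2.3, 2.1, 1.9
The 2 values of 4.8 occupy positions 1–2 → average rank (1+2)/2 = 1.5.
The 2 values of 3.8 occupy positions 4–5 → average rank (4+5)/2 = 4.5.
Rank 9 → value 2.5.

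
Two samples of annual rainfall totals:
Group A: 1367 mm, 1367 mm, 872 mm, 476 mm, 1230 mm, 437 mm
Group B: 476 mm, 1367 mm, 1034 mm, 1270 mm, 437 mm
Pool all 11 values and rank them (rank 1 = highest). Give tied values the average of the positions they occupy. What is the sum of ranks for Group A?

Sorted (descending): 1367, 1367, 1367, 1270, 1230, 1034, 872, 476, 476, 437, 437
The 3 values of 1367 occupy positions 1–3 → average rank 2.
The 2 values of 476 occupy positions 8–9 → average rank (8+9)/2 = 8.5.
The 2 values of 437 occupy positions 10–11 → average rank (10+11)/2 = 10.5.
Group A values → pooled ranks: 1367→2, 1367→2, 872→7, 476→8.5, 1230→5, 437→10.5
Rank sum = 2 + 2 + 7 + 8.5 + 5 + 10.5 = 35

35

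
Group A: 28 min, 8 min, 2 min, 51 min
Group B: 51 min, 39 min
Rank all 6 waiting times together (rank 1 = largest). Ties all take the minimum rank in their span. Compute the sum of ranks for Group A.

16

Sorted (descending): 51, 51, 39, 28, 8, 2
The 2 values of 51 occupy positions 1–2 → each gets rank 1.
Group A values → pooled ranks: 28→4, 8→5, 2→6, 51→1
Rank sum = 4 + 5 + 6 + 1 = 16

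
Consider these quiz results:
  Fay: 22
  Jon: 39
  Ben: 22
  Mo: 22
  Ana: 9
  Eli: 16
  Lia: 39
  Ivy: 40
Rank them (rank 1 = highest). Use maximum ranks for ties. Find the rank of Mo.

Sorted (descending): 40, 39, 39, 22, 22, 22, 16, 9
The 2 values of 39 occupy positions 2–3 → each gets rank 3.
The 3 values of 22 occupy positions 4–6 → each gets rank 6.
Mo has value 22 → rank 6.

6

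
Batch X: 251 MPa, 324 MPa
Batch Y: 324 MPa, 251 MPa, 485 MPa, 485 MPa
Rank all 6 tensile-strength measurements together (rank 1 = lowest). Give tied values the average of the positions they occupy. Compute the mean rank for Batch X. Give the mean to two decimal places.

Sorted (ascending): 251, 251, 324, 324, 485, 485
The 2 values of 251 occupy positions 1–2 → average rank (1+2)/2 = 1.5.
The 2 values of 324 occupy positions 3–4 → average rank (3+4)/2 = 3.5.
The 2 values of 485 occupy positions 5–6 → average rank (5+6)/2 = 5.5.
Batch X values → pooled ranks: 251→1.5, 324→3.5
Mean rank = (1.5 + 3.5) / 2 = 2.50

2.50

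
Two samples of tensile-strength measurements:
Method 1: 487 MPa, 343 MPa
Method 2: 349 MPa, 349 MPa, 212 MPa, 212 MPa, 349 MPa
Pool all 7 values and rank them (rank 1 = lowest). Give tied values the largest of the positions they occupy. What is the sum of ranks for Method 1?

10

Sorted (ascending): 212, 212, 343, 349, 349, 349, 487
The 2 values of 212 occupy positions 1–2 → each gets rank 2.
The 3 values of 349 occupy positions 4–6 → each gets rank 6.
Method 1 values → pooled ranks: 487→7, 343→3
Rank sum = 7 + 3 = 10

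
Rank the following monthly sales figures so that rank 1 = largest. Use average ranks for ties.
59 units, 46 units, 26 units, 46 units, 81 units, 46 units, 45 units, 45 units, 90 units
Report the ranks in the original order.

Sorted (descending): 90, 81, 59, 46, 46, 46, 45, 45, 26
The 3 values of 46 occupy positions 4–6 → average rank 5.
The 2 values of 45 occupy positions 7–8 → average rank (7+8)/2 = 7.5.

3, 5, 9, 5, 2, 5, 7.5, 7.5, 1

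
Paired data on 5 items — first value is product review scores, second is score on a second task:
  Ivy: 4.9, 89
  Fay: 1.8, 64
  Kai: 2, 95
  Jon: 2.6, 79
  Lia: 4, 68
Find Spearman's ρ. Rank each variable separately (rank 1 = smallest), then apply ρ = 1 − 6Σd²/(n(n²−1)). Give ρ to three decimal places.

Ranks of variable 1: 5, 1, 2, 3, 4
Ranks of variable 2: 4, 1, 5, 3, 2
d = r₁ − r₂: 1, 0, -3, 0, 2
d²: 1, 0, 9, 0, 4; Σd² = 14
ρ = 1 − 6·14/(5·24) = 1 − 84/120 = 0.300

0.300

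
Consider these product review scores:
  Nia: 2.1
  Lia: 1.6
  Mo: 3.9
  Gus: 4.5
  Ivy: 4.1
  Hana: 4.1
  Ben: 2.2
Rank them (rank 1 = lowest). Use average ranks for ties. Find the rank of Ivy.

Sorted (ascending): 1.6, 2.1, 2.2, 3.9, 4.1, 4.1, 4.5
The 2 values of 4.1 occupy positions 5–6 → average rank (5+6)/2 = 5.5.
Ivy has value 4.1 → rank 5.5.

5.5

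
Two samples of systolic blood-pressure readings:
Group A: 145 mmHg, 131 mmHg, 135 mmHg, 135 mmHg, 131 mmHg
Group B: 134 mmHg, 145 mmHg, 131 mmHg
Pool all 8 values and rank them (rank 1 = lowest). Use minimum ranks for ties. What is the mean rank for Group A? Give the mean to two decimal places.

Sorted (ascending): 131, 131, 131, 134, 135, 135, 145, 145
The 3 values of 131 occupy positions 1–3 → each gets rank 1.
The 2 values of 135 occupy positions 5–6 → each gets rank 5.
The 2 values of 145 occupy positions 7–8 → each gets rank 7.
Group A values → pooled ranks: 145→7, 131→1, 135→5, 135→5, 131→1
Mean rank = (7 + 1 + 5 + 5 + 1) / 5 = 3.80

3.80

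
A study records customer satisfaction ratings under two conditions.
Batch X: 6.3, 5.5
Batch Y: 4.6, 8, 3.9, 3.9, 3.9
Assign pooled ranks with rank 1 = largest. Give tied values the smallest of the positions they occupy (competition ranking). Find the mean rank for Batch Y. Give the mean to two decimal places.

Sorted (descending): 8, 6.3, 5.5, 4.6, 3.9, 3.9, 3.9
The 3 values of 3.9 occupy positions 5–7 → each gets rank 5.
Batch Y values → pooled ranks: 4.6→4, 8→1, 3.9→5, 3.9→5, 3.9→5
Mean rank = (4 + 1 + 5 + 5 + 5) / 5 = 4.00

4.00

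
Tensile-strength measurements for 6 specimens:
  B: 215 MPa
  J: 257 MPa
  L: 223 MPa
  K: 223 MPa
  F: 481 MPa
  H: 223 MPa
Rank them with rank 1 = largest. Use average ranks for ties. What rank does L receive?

Sorted (descending): 481, 257, 223, 223, 223, 215
The 3 values of 223 occupy positions 3–5 → average rank 4.
L has value 223 MPa → rank 4.

4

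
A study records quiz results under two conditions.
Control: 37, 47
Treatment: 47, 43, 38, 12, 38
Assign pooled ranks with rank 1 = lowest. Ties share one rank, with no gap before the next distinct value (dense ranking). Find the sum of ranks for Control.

Sorted (ascending): 12, 37, 38, 38, 43, 47, 47
The 2 values of 38 share dense rank 3.
The 2 values of 47 share dense rank 5.
Remaining distinct values take the next consecutive integers.
Control values → pooled ranks: 37→2, 47→5
Rank sum = 2 + 5 = 7

7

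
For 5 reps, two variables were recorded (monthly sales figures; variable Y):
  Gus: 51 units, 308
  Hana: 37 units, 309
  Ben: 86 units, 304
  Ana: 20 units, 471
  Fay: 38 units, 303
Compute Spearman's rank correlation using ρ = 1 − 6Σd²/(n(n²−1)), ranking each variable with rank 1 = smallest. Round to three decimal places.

-0.700

Ranks of variable 1: 4, 2, 5, 1, 3
Ranks of variable 2: 3, 4, 2, 5, 1
d = r₁ − r₂: 1, -2, 3, -4, 2
d²: 1, 4, 9, 16, 4; Σd² = 34
ρ = 1 − 6·34/(5·24) = 1 − 204/120 = -0.700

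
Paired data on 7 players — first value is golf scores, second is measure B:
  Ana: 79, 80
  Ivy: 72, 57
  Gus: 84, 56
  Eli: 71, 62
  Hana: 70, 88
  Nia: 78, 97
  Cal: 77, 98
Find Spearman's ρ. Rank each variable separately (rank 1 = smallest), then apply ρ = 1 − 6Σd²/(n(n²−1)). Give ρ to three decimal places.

-0.214

Ranks of variable 1: 6, 3, 7, 2, 1, 5, 4
Ranks of variable 2: 4, 2, 1, 3, 5, 6, 7
d = r₁ − r₂: 2, 1, 6, -1, -4, -1, -3
d²: 4, 1, 36, 1, 16, 1, 9; Σd² = 68
ρ = 1 − 6·68/(7·48) = 1 − 408/336 = -0.214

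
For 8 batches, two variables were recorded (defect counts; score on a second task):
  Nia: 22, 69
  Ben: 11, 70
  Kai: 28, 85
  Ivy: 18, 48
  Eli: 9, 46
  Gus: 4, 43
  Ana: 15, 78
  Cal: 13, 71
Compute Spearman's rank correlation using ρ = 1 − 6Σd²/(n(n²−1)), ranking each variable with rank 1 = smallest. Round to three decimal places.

Ranks of variable 1: 7, 3, 8, 6, 2, 1, 5, 4
Ranks of variable 2: 4, 5, 8, 3, 2, 1, 7, 6
d = r₁ − r₂: 3, -2, 0, 3, 0, 0, -2, -2
d²: 9, 4, 0, 9, 0, 0, 4, 4; Σd² = 30
ρ = 1 − 6·30/(8·63) = 1 − 180/504 = 0.643

0.643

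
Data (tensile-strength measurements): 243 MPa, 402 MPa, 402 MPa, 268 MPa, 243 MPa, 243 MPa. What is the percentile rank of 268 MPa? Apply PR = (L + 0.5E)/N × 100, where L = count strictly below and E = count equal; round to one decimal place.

N = 6.
Strictly below 268: 3. Equal to 268: 1.
PR = (3 + 0.5·1)/6 × 100 = 58.3

58.3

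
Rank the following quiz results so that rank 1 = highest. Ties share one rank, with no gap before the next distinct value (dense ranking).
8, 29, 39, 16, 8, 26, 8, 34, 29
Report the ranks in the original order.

6, 3, 1, 5, 6, 4, 6, 2, 3

Sorted (descending): 39, 34, 29, 29, 26, 16, 8, 8, 8
The 2 values of 29 share dense rank 3.
The 3 values of 8 share dense rank 6.
Remaining distinct values take the next consecutive integers.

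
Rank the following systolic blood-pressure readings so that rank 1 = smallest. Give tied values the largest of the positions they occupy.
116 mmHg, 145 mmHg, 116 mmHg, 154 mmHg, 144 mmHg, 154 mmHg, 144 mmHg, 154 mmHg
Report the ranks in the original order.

Sorted (ascending): 116, 116, 144, 144, 145, 154, 154, 154
The 2 values of 116 occupy positions 1–2 → each gets rank 2.
The 2 values of 144 occupy positions 3–4 → each gets rank 4.
The 3 values of 154 occupy positions 6–8 → each gets rank 8.

2, 5, 2, 8, 4, 8, 4, 8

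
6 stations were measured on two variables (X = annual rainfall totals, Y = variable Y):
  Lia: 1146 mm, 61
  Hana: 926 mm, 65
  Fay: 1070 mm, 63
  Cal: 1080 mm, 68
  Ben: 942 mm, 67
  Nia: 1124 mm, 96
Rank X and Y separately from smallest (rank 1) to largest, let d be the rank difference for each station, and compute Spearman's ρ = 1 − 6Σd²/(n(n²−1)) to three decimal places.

-0.029

Ranks of variable 1: 6, 1, 3, 4, 2, 5
Ranks of variable 2: 1, 3, 2, 5, 4, 6
d = r₁ − r₂: 5, -2, 1, -1, -2, -1
d²: 25, 4, 1, 1, 4, 1; Σd² = 36
ρ = 1 − 6·36/(6·35) = 1 − 216/210 = -0.029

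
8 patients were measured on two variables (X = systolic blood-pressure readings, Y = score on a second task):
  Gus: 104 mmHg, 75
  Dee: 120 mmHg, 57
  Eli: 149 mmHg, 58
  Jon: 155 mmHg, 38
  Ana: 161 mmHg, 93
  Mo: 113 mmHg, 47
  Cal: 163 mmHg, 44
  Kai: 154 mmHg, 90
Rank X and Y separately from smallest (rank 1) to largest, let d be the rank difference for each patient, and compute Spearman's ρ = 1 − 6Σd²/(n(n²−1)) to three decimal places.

Ranks of variable 1: 1, 3, 4, 6, 7, 2, 8, 5
Ranks of variable 2: 6, 4, 5, 1, 8, 3, 2, 7
d = r₁ − r₂: -5, -1, -1, 5, -1, -1, 6, -2
d²: 25, 1, 1, 25, 1, 1, 36, 4; Σd² = 94
ρ = 1 − 6·94/(8·63) = 1 − 564/504 = -0.119

-0.119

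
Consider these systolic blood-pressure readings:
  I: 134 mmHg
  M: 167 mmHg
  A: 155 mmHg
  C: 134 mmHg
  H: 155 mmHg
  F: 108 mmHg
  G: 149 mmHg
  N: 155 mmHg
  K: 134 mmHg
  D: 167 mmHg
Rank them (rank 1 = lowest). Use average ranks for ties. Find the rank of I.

Sorted (ascending): 108, 134, 134, 134, 149, 155, 155, 155, 167, 167
The 3 values of 134 occupy positions 2–4 → average rank 3.
The 3 values of 155 occupy positions 6–8 → average rank 7.
The 2 values of 167 occupy positions 9–10 → average rank (9+10)/2 = 9.5.
I has value 134 mmHg → rank 3.

3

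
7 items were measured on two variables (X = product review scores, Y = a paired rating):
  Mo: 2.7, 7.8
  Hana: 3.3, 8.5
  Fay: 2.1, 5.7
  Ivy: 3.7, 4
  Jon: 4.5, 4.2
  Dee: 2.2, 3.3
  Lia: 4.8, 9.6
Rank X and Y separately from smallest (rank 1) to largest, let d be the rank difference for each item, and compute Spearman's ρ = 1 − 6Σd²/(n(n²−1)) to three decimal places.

Ranks of variable 1: 3, 4, 1, 5, 6, 2, 7
Ranks of variable 2: 5, 6, 4, 2, 3, 1, 7
d = r₁ − r₂: -2, -2, -3, 3, 3, 1, 0
d²: 4, 4, 9, 9, 9, 1, 0; Σd² = 36
ρ = 1 − 6·36/(7·48) = 1 − 216/336 = 0.357

0.357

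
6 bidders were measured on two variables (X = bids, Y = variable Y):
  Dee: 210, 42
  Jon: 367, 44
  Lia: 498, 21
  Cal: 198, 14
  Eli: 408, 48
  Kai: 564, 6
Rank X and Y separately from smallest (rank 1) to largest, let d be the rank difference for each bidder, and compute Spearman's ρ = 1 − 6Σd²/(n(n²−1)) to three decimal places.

-0.200

Ranks of variable 1: 2, 3, 5, 1, 4, 6
Ranks of variable 2: 4, 5, 3, 2, 6, 1
d = r₁ − r₂: -2, -2, 2, -1, -2, 5
d²: 4, 4, 4, 1, 4, 25; Σd² = 42
ρ = 1 − 6·42/(6·35) = 1 − 252/210 = -0.200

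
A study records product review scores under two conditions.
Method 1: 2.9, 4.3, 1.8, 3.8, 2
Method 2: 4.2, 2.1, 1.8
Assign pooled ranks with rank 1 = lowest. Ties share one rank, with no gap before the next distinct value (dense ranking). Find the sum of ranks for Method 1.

Sorted (ascending): 1.8, 1.8, 2, 2.1, 2.9, 3.8, 4.2, 4.3
The 2 values of 1.8 share dense rank 1.
Remaining distinct values take the next consecutive integers.
Method 1 values → pooled ranks: 2.9→4, 4.3→7, 1.8→1, 3.8→5, 2→2
Rank sum = 4 + 7 + 1 + 5 + 2 = 19

19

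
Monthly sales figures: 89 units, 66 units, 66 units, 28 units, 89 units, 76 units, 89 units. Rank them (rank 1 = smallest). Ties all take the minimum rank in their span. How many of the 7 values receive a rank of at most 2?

Sorted (ascending): 28, 66, 66, 76, 89, 89, 89
The 2 values of 66 occupy positions 2–3 → each gets rank 2.
The 3 values of 89 occupy positions 5–7 → each gets rank 5.
Ranks ≤ 2: {1, 2, 2} → 3 values.

3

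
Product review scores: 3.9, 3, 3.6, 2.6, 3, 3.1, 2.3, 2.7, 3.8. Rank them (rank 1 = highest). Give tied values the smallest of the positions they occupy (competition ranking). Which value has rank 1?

Sorted (descending): 3.9, 3.8, 3.6, 3.1, 3, 3, 2.7, 2.6, 2.3
The 2 values of 3 occupy positions 5–6 → each gets rank 5.
Rank 1 → value 3.9.

3.9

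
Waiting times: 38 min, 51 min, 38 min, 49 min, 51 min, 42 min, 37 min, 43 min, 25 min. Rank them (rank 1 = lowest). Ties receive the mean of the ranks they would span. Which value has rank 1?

25

Sorted (ascending): 25, 37, 38, 38, 42, 43, 49, 51, 51
The 2 values of 38 occupy positions 3–4 → average rank (3+4)/2 = 3.5.
The 2 values of 51 occupy positions 8–9 → average rank (8+9)/2 = 8.5.
Rank 1 → value 25.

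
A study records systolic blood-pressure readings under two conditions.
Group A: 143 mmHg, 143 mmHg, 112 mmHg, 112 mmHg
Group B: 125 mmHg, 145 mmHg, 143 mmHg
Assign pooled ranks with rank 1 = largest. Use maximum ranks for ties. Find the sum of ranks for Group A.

22

Sorted (descending): 145, 143, 143, 143, 125, 112, 112
The 3 values of 143 occupy positions 2–4 → each gets rank 4.
The 2 values of 112 occupy positions 6–7 → each gets rank 7.
Group A values → pooled ranks: 143→4, 143→4, 112→7, 112→7
Rank sum = 4 + 4 + 7 + 7 = 22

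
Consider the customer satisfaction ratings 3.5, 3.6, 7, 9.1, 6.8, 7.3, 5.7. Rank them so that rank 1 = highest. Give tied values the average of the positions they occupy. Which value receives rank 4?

Sorted (descending): 9.1, 7.3, 7, 6.8, 5.7, 3.6, 3.5
No ties — each value takes its position as its rank.
Rank 4 → value 6.8.

6.8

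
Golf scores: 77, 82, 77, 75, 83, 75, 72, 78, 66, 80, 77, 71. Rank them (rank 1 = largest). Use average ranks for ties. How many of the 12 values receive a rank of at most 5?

4

Sorted (descending): 83, 82, 80, 78, 77, 77, 77, 75, 75, 72, 71, 66
The 3 values of 77 occupy positions 5–7 → average rank 6.
The 2 values of 75 occupy positions 8–9 → average rank (8+9)/2 = 8.5.
Ranks ≤ 5: {1, 2, 3, 4} → 4 values.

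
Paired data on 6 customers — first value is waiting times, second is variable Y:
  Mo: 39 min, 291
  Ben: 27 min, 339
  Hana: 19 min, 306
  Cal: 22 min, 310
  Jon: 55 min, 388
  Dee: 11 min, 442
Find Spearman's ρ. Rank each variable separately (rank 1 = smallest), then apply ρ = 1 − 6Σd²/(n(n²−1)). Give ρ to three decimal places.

Ranks of variable 1: 5, 4, 2, 3, 6, 1
Ranks of variable 2: 1, 4, 2, 3, 5, 6
d = r₁ − r₂: 4, 0, 0, 0, 1, -5
d²: 16, 0, 0, 0, 1, 25; Σd² = 42
ρ = 1 − 6·42/(6·35) = 1 − 252/210 = -0.200

-0.200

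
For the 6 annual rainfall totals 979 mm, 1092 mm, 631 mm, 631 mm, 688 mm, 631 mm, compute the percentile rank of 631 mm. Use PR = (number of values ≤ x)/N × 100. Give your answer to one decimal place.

N = 6.
Strictly below 631: 0. Equal to 631: 3.
PR = 3/6 × 100 = 50.0

50.0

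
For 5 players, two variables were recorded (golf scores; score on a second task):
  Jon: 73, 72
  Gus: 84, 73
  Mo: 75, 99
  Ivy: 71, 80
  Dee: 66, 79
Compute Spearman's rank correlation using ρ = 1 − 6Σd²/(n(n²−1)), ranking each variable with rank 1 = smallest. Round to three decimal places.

Ranks of variable 1: 3, 5, 4, 2, 1
Ranks of variable 2: 1, 2, 5, 4, 3
d = r₁ − r₂: 2, 3, -1, -2, -2
d²: 4, 9, 1, 4, 4; Σd² = 22
ρ = 1 − 6·22/(5·24) = 1 − 132/120 = -0.100

-0.100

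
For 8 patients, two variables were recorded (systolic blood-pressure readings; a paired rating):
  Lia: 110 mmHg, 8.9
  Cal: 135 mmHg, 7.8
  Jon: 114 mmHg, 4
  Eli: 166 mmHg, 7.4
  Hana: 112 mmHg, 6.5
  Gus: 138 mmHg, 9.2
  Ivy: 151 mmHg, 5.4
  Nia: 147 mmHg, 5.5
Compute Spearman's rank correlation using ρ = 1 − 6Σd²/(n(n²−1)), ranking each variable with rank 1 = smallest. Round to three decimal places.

Ranks of variable 1: 1, 4, 3, 8, 2, 5, 7, 6
Ranks of variable 2: 7, 6, 1, 5, 4, 8, 2, 3
d = r₁ − r₂: -6, -2, 2, 3, -2, -3, 5, 3
d²: 36, 4, 4, 9, 4, 9, 25, 9; Σd² = 100
ρ = 1 − 6·100/(8·63) = 1 − 600/504 = -0.190

-0.190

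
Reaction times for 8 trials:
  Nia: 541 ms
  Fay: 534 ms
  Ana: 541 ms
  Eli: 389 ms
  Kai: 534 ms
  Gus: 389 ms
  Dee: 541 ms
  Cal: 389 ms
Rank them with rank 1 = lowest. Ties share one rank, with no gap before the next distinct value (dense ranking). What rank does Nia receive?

Sorted (ascending): 389, 389, 389, 534, 534, 541, 541, 541
The 3 values of 389 share dense rank 1.
The 2 values of 534 share dense rank 2.
The 3 values of 541 share dense rank 3.
Nia has value 541 ms → rank 3.

3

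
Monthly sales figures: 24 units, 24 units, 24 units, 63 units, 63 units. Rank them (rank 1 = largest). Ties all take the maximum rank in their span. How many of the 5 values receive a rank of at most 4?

Sorted (descending): 63, 63, 24, 24, 24
The 2 values of 63 occupy positions 1–2 → each gets rank 2.
The 3 values of 24 occupy positions 3–5 → each gets rank 5.
Ranks ≤ 4: {2, 2} → 2 values.

2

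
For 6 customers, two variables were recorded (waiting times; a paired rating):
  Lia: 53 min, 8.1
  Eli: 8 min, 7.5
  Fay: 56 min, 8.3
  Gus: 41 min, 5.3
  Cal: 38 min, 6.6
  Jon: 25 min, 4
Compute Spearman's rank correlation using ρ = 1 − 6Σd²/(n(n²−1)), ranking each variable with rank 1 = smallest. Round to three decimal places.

0.600

Ranks of variable 1: 5, 1, 6, 4, 3, 2
Ranks of variable 2: 5, 4, 6, 2, 3, 1
d = r₁ − r₂: 0, -3, 0, 2, 0, 1
d²: 0, 9, 0, 4, 0, 1; Σd² = 14
ρ = 1 − 6·14/(6·35) = 1 − 84/210 = 0.600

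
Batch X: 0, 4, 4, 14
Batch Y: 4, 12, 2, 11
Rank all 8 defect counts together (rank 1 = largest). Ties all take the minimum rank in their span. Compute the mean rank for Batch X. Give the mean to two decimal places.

Sorted (descending): 14, 12, 11, 4, 4, 4, 2, 0
The 3 values of 4 occupy positions 4–6 → each gets rank 4.
Batch X values → pooled ranks: 0→8, 4→4, 4→4, 14→1
Mean rank = (8 + 4 + 4 + 1) / 4 = 4.25

4.25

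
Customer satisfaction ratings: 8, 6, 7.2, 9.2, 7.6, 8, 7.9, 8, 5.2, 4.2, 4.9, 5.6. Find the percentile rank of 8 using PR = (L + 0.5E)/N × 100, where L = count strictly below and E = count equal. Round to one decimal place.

N = 12.
Strictly below 8: 8. Equal to 8: 3.
PR = (8 + 0.5·3)/12 × 100 = 79.2

79.2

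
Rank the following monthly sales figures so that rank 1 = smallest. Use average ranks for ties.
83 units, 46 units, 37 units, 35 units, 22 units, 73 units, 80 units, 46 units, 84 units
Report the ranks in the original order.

Sorted (ascending): 22, 35, 37, 46, 46, 73, 80, 83, 84
The 2 values of 46 occupy positions 4–5 → average rank (4+5)/2 = 4.5.

8, 4.5, 3, 2, 1, 6, 7, 4.5, 9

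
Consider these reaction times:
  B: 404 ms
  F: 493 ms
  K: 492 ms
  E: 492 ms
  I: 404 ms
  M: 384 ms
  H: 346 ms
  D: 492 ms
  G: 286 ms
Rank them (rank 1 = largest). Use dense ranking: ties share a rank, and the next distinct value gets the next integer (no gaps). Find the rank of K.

2

Sorted (descending): 493, 492, 492, 492, 404, 404, 384, 346, 286
The 3 values of 492 share dense rank 2.
The 2 values of 404 share dense rank 3.
Remaining distinct values take the next consecutive integers.
K has value 492 ms → rank 2.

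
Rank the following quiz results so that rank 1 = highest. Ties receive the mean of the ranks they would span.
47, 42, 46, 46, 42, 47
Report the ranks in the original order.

1.5, 5.5, 3.5, 3.5, 5.5, 1.5

Sorted (descending): 47, 47, 46, 46, 42, 42
The 2 values of 47 occupy positions 1–2 → average rank (1+2)/2 = 1.5.
The 2 values of 46 occupy positions 3–4 → average rank (3+4)/2 = 3.5.
The 2 values of 42 occupy positions 5–6 → average rank (5+6)/2 = 5.5.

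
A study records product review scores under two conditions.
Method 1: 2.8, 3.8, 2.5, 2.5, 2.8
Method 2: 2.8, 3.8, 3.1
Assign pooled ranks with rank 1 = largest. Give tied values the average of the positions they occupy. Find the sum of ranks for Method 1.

Sorted (descending): 3.8, 3.8, 3.1, 2.8, 2.8, 2.8, 2.5, 2.5
The 2 values of 3.8 occupy positions 1–2 → average rank (1+2)/2 = 1.5.
The 3 values of 2.8 occupy positions 4–6 → average rank 5.
The 2 values of 2.5 occupy positions 7–8 → average rank (7+8)/2 = 7.5.
Method 1 values → pooled ranks: 2.8→5, 3.8→1.5, 2.5→7.5, 2.5→7.5, 2.8→5
Rank sum = 5 + 1.5 + 7.5 + 7.5 + 5 = 26.5

26.5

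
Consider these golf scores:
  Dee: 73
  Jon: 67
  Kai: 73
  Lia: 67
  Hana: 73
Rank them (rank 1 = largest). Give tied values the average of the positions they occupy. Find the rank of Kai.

Sorted (descending): 73, 73, 73, 67, 67
The 3 values of 73 occupy positions 1–3 → average rank 2.
The 2 values of 67 occupy positions 4–5 → average rank (4+5)/2 = 4.5.
Kai has value 73 → rank 2.

2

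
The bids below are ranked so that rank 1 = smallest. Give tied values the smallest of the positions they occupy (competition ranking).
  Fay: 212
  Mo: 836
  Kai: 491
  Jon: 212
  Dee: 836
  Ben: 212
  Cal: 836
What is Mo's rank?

5

Sorted (ascending): 212, 212, 212, 491, 836, 836, 836
The 3 values of 212 occupy positions 1–3 → each gets rank 1.
The 3 values of 836 occupy positions 5–7 → each gets rank 5.
Mo has value 836 → rank 5.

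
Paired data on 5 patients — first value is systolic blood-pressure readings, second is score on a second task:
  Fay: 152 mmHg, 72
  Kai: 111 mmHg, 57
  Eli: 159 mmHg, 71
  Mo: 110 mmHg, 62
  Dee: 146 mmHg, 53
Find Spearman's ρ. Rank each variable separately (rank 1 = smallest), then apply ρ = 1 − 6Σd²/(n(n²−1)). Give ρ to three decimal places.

0.500

Ranks of variable 1: 4, 2, 5, 1, 3
Ranks of variable 2: 5, 2, 4, 3, 1
d = r₁ − r₂: -1, 0, 1, -2, 2
d²: 1, 0, 1, 4, 4; Σd² = 10
ρ = 1 − 6·10/(5·24) = 1 − 60/120 = 0.500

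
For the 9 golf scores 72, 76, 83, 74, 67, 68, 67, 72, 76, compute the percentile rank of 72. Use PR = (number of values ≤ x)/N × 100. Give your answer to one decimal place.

55.6

N = 9.
Strictly below 72: 3. Equal to 72: 2.
PR = 5/9 × 100 = 55.6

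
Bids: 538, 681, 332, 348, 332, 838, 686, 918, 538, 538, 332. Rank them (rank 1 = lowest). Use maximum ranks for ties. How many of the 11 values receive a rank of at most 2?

Sorted (ascending): 332, 332, 332, 348, 538, 538, 538, 681, 686, 838, 918
The 3 values of 332 occupy positions 1–3 → each gets rank 3.
The 3 values of 538 occupy positions 5–7 → each gets rank 7.
Ranks ≤ 2: {} → 0 values.

0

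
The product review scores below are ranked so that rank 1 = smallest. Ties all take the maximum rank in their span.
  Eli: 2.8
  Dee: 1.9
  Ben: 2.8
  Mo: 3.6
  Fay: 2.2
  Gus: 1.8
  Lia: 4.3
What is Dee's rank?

Sorted (ascending): 1.8, 1.9, 2.2, 2.8, 2.8, 3.6, 4.3
The 2 values of 2.8 occupy positions 4–5 → each gets rank 5.
Dee has value 1.9 → rank 2.

2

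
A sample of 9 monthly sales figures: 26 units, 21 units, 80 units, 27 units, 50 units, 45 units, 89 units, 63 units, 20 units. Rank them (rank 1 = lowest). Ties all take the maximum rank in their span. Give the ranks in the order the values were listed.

3, 2, 8, 4, 6, 5, 9, 7, 1

Sorted (ascending): 20, 21, 26, 27, 45, 50, 63, 80, 89
No ties — each value takes its position as its rank.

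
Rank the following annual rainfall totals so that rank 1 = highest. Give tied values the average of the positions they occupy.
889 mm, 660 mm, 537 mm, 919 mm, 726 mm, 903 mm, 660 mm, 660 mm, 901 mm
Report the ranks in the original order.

Sorted (descending): 919, 903, 901, 889, 726, 660, 660, 660, 537
The 3 values of 660 occupy positions 6–8 → average rank 7.

4, 7, 9, 1, 5, 2, 7, 7, 3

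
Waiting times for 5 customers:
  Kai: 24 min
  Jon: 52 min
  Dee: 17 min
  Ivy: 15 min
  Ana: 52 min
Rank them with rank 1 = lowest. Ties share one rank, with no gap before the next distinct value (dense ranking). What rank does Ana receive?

Sorted (ascending): 15, 17, 24, 52, 52
The 2 values of 52 share dense rank 4.
Remaining distinct values take the next consecutive integers.
Ana has value 52 min → rank 4.

4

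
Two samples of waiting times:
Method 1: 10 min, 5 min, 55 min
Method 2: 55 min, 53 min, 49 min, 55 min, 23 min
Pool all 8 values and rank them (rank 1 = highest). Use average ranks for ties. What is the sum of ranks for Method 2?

Sorted (descending): 55, 55, 55, 53, 49, 23, 10, 5
The 3 values of 55 occupy positions 1–3 → average rank 2.
Method 2 values → pooled ranks: 55→2, 53→4, 49→5, 55→2, 23→6
Rank sum = 2 + 4 + 5 + 2 + 6 = 19

19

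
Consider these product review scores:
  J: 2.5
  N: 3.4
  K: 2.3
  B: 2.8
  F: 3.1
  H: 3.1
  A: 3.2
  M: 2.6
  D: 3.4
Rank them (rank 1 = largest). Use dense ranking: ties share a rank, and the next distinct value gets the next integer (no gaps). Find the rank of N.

1

Sorted (descending): 3.4, 3.4, 3.2, 3.1, 3.1, 2.8, 2.6, 2.5, 2.3
The 2 values of 3.4 share dense rank 1.
The 2 values of 3.1 share dense rank 3.
Remaining distinct values take the next consecutive integers.
N has value 3.4 → rank 1.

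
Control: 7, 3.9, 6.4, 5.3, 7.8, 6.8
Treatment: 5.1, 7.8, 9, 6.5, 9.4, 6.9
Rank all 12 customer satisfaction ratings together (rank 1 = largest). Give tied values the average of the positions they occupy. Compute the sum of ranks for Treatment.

Sorted (descending): 9.4, 9, 7.8, 7.8, 7, 6.9, 6.8, 6.5, 6.4, 5.3, 5.1, 3.9
The 2 values of 7.8 occupy positions 3–4 → average rank (3+4)/2 = 3.5.
Treatment values → pooled ranks: 5.1→11, 7.8→3.5, 9→2, 6.5→8, 9.4→1, 6.9→6
Rank sum = 11 + 3.5 + 2 + 8 + 1 + 6 = 31.5

31.5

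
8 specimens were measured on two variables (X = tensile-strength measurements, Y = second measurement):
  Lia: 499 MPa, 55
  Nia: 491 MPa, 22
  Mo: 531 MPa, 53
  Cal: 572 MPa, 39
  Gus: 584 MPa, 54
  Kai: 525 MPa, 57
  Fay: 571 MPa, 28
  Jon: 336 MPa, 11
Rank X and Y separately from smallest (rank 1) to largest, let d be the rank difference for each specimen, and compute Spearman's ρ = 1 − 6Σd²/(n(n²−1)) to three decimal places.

0.357

Ranks of variable 1: 3, 2, 5, 7, 8, 4, 6, 1
Ranks of variable 2: 7, 2, 5, 4, 6, 8, 3, 1
d = r₁ − r₂: -4, 0, 0, 3, 2, -4, 3, 0
d²: 16, 0, 0, 9, 4, 16, 9, 0; Σd² = 54
ρ = 1 − 6·54/(8·63) = 1 − 324/504 = 0.357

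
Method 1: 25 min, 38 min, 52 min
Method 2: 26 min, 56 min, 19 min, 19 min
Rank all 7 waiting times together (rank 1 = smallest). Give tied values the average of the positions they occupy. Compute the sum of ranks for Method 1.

Sorted (ascending): 19, 19, 25, 26, 38, 52, 56
The 2 values of 19 occupy positions 1–2 → average rank (1+2)/2 = 1.5.
Method 1 values → pooled ranks: 25→3, 38→5, 52→6
Rank sum = 3 + 5 + 6 = 14

14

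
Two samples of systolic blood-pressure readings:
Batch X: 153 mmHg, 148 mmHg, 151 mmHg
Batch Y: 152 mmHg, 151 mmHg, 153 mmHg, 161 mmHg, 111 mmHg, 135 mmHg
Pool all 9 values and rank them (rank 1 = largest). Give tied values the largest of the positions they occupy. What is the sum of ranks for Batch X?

16

Sorted (descending): 161, 153, 153, 152, 151, 151, 148, 135, 111
The 2 values of 153 occupy positions 2–3 → each gets rank 3.
The 2 values of 151 occupy positions 5–6 → each gets rank 6.
Batch X values → pooled ranks: 153→3, 148→7, 151→6
Rank sum = 3 + 7 + 6 = 16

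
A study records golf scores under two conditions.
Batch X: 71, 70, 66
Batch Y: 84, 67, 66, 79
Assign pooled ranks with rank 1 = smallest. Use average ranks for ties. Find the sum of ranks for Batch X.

10.5

Sorted (ascending): 66, 66, 67, 70, 71, 79, 84
The 2 values of 66 occupy positions 1–2 → average rank (1+2)/2 = 1.5.
Batch X values → pooled ranks: 71→5, 70→4, 66→1.5
Rank sum = 5 + 4 + 1.5 = 10.5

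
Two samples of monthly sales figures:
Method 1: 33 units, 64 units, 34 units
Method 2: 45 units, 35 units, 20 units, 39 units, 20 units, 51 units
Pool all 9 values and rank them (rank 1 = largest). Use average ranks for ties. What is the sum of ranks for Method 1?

Sorted (descending): 64, 51, 45, 39, 35, 34, 33, 20, 20
The 2 values of 20 occupy positions 8–9 → average rank (8+9)/2 = 8.5.
Method 1 values → pooled ranks: 33→7, 64→1, 34→6
Rank sum = 7 + 1 + 6 = 14

14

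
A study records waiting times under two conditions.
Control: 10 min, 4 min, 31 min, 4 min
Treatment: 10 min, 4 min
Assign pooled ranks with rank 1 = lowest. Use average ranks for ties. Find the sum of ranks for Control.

Sorted (ascending): 4, 4, 4, 10, 10, 31
The 3 values of 4 occupy positions 1–3 → average rank 2.
The 2 values of 10 occupy positions 4–5 → average rank (4+5)/2 = 4.5.
Control values → pooled ranks: 10→4.5, 4→2, 31→6, 4→2
Rank sum = 4.5 + 2 + 6 + 2 = 14.5

14.5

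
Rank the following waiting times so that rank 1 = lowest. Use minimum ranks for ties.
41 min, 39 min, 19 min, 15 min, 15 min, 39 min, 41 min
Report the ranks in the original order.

6, 4, 3, 1, 1, 4, 6

Sorted (ascending): 15, 15, 19, 39, 39, 41, 41
The 2 values of 15 occupy positions 1–2 → each gets rank 1.
The 2 values of 39 occupy positions 4–5 → each gets rank 4.
The 2 values of 41 occupy positions 6–7 → each gets rank 6.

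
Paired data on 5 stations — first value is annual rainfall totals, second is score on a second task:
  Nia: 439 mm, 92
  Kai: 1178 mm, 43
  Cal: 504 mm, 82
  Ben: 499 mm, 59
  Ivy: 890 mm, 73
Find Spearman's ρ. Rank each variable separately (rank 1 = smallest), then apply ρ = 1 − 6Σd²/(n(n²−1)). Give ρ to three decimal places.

-0.700

Ranks of variable 1: 1, 5, 3, 2, 4
Ranks of variable 2: 5, 1, 4, 2, 3
d = r₁ − r₂: -4, 4, -1, 0, 1
d²: 16, 16, 1, 0, 1; Σd² = 34
ρ = 1 − 6·34/(5·24) = 1 − 204/120 = -0.700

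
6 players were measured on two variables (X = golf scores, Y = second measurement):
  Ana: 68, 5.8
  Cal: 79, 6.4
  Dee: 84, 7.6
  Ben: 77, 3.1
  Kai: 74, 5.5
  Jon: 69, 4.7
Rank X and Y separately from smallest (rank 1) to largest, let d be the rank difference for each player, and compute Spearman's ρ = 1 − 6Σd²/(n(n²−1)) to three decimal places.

Ranks of variable 1: 1, 5, 6, 4, 3, 2
Ranks of variable 2: 4, 5, 6, 1, 3, 2
d = r₁ − r₂: -3, 0, 0, 3, 0, 0
d²: 9, 0, 0, 9, 0, 0; Σd² = 18
ρ = 1 − 6·18/(6·35) = 1 − 108/210 = 0.486

0.486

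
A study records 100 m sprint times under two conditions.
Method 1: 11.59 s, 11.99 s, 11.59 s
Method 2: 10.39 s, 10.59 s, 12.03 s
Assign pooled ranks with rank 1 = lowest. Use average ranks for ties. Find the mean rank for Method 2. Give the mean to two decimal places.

3.00

Sorted (ascending): 10.39, 10.59, 11.59, 11.59, 11.99, 12.03
The 2 values of 11.59 occupy positions 3–4 → average rank (3+4)/2 = 3.5.
Method 2 values → pooled ranks: 10.39→1, 10.59→2, 12.03→6
Mean rank = (1 + 2 + 6) / 3 = 3.00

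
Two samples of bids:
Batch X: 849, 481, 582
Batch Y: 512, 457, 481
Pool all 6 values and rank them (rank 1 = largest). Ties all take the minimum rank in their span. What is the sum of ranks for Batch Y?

13

Sorted (descending): 849, 582, 512, 481, 481, 457
The 2 values of 481 occupy positions 4–5 → each gets rank 4.
Batch Y values → pooled ranks: 512→3, 457→6, 481→4
Rank sum = 3 + 6 + 4 = 13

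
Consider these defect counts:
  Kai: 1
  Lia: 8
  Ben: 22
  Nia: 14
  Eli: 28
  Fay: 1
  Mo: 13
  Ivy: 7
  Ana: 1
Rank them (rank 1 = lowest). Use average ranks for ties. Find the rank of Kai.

Sorted (ascending): 1, 1, 1, 7, 8, 13, 14, 22, 28
The 3 values of 1 occupy positions 1–3 → average rank 2.
Kai has value 1 → rank 2.

2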